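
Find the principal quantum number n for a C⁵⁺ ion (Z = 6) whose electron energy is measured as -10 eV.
n = 7

The exact energy levels follow E_n = -13.6057 Z² / n² eV with Z = 6.

The measured value (-10 eV) is reported to only 2 significant figures, so we must test candidate n values and see which one matches to that precision.

Candidate energies:
  n = 5:  E = -13.6057 × 6² / 5² = -19.59221 eV
  n = 6:  E = -13.6057 × 6² / 6² = -13.60570 eV
  n = 7:  E = -13.6057 × 6² / 7² = -9.99602 eV  ← matches
  n = 8:  E = -13.6057 × 6² / 8² = -7.65321 eV
  n = 9:  E = -13.6057 × 6² / 9² = -6.04698 eV

Checking against the measurement of -10 eV (2 sig figs), only n = 7 agrees:
E_7 = -9.99602 eV, which rounds to -10 eV ✓

Therefore n = 7.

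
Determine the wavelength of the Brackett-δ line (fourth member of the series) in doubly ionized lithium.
216.0036 nm

The lines of a series are numbered from the longest wavelength (smallest ΔE) outward; the fourth line is the transition from n = n_f + 4 to n_f.
The Brackett series has all transitions ending at n_f = 4.

For Li²⁺ (Z = 3), the fourth line (δ-line) is the jump from n = 8 to n = 4:
E_8 = -13.6057 × 3² / 8² = -1.91330156 eV
E_4 = -13.6057 × 3² / 4² = -7.65320625 eV
ΔE = E_8 - E_4 = 5.73990469 eV

λ = hc/E = 1239.84 eV·nm / 5.73990469 eV
λ = 216.0036 nm

This is the δ-line of the Brackett series in Li²⁺.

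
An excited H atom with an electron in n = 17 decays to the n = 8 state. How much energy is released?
0.166 eV

The energy levels are E_n = -13.6057 eV / n².

Energy at n = 17: E_17 = -13.6057 / 17² = -0.047079 eV
Energy at n = 8: E_8 = -13.6057 / 8² = -0.212589 eV

For emission (electron falling to lower state), the photon energy is:
E_photon = E_17 - E_8 = |-0.047079 - (-0.212589)|
E_photon = 0.166 eV

This energy is carried away by the emitted photon.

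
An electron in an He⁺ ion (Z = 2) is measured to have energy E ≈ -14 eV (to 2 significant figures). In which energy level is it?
n = 2

The exact energy levels follow E_n = -13.6057 Z² / n² eV with Z = 2.

The measured value (-14 eV) is reported to only 2 significant figures, so we must test candidate n values and see which one matches to that precision.

Candidate energies:
  n = 1:  E = -13.6057 × 2² / 1² = -54.42280 eV
  n = 2:  E = -13.6057 × 2² / 2² = -13.60570 eV  ← matches
  n = 3:  E = -13.6057 × 2² / 3² = -6.04698 eV
  n = 4:  E = -13.6057 × 2² / 4² = -3.40143 eV

Checking against the measurement of -14 eV (2 sig figs), only n = 2 agrees:
E_2 = -13.60570 eV, which rounds to -14 eV ✓

Therefore n = 2.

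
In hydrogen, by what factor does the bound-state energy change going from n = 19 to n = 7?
7.37

Using E_n = -13.6057 Z² / n² eV with Z = 1:

E_7 = -13.6057 / 7² = -13.6057 / 49 = -0.27766735 eV
E_19 = -13.6057 / 19² = -13.6057 / 361 = -0.03768892 eV

The ratio is:
E_7/E_19 = (-0.27766735) / (-0.03768892)
E_7/E_19 = (-13.6057/49) / (-13.6057/361)
E_7/E_19 = 361/49
E_7/E_19 = 7.37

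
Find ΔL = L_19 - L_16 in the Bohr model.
3.16e-34 J·s (or 3ℏ)

In the Bohr model, L_n = nℏ where ℏ = 1.0546e-34 J·s.

L_19 = 19ℏ = 2.0037e-33 J·s
L_16 = 16ℏ = 1.6874e-33 J·s

ΔL = L_19 - L_16 = (19 - 16)ℏ = 3ℏ
ΔL = 3 × 1.0546e-34 J·s = 3.16e-34 J·s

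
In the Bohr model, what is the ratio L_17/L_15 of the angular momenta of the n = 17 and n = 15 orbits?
1.13

In the Bohr model, L_n = nℏ, so the ratio is purely the ratio of quantum numbers:

L_17/L_15 = 17ℏ / 15ℏ = 17/15 = 1.13

The angular momentum scales linearly with n.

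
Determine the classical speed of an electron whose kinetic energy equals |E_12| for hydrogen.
1.8231e+05 m/s (or 0.0608% of c)

The binding energy at n = 12 for hydrogen is:
E_12 = -13.6057/12² = -0.094484028 eV
|E_12| = 0.094484028 eV

Convert to Joules:
KE = 0.094484028 eV × (1.602177 × 10⁻¹⁹ J/eV) = 1.513801e-20 J

Using KE = ½mv²:
v = √(2·KE/m_e)
v = √(2 × 1.513801e-20 J / 9.10938 × 10⁻³¹ kg)
v = 1.8231e+05 m/s

This is approximately 0.0608% the speed of light.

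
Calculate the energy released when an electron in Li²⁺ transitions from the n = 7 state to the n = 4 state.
5.154 eV

The energy levels are E_n = -13.6057 Z² eV / n².

Energy at n = 7: E_7 = -13.6057 × 3² / 7² = -2.499006 eV
Energy at n = 4: E_4 = -13.6057 × 3² / 4² = -7.653206 eV

For emission (electron falling to lower state), the photon energy is:
E_photon = E_7 - E_4 = |-2.499006 - (-7.653206)|
E_photon = 5.154 eV

This energy is carried away by the emitted photon.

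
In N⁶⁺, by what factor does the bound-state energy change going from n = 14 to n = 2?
49.00

Using E_n = -13.6057 Z² / n² eV with Z = 7:

E_2 = -13.6057 × 7² / 2² = -666.6793 / 4 = -166.66982500 eV
E_14 = -13.6057 × 7² / 14² = -666.6793 / 196 = -3.40142500 eV

The ratio is:
E_2/E_14 = (-166.66982500) / (-3.40142500)
E_2/E_14 = (-666.6793/4) / (-666.6793/196)
E_2/E_14 = 196/4
E_2/E_14 = 49.00
(Note: the Z² factors cancel in the ratio.)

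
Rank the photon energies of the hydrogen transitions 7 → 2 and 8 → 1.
8 → 1

Calculate the energy for each transition:

Transition 7 → 2:
ΔE₁ = |E_2 - E_7| = |-13.6057/2² - (-13.6057/7²)|
ΔE₁ = |-3.40142500000 - (-0.27766734694)| = 3.12375765 eV

Transition 8 → 1:
ΔE₂ = |E_1 - E_8| = |-13.6057/1² - (-13.6057/8²)|
ΔE₂ = |-13.60570000000 - (-0.21258906250)| = 13.39311094 eV

Since 13.39311094 eV > 3.12375765 eV, the transition 8 → 1 emits the more energetic photon.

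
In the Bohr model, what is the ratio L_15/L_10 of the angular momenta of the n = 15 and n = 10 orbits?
1.500000

In the Bohr model, L_n = nℏ, so the ratio is purely the ratio of quantum numbers:

L_15/L_10 = 15ℏ / 10ℏ = 15/10 = 1.500000

The angular momentum scales linearly with n.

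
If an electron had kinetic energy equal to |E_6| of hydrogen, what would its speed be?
3.64615e+05 m/s (or 0.121623% of c)

The binding energy at n = 6 for hydrogen is:
E_6 = -13.6057/6² = -0.377936111 eV
|E_6| = 0.377936111 eV

Convert to Joules:
KE = 0.377936111 eV × (1.602177 × 10⁻¹⁹ J/eV) = 6.0552054e-20 J

Using KE = ½mv²:
v = √(2·KE/m_e)
v = √(2 × 6.0552054e-20 J / 9.10938 × 10⁻³¹ kg)
v = 3.64615e+05 m/s

This is approximately 0.121623% the speed of light.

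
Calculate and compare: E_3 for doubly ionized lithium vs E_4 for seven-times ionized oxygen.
O⁷⁺ at n = 4 (E = -54.423 eV)

Using E_n = -13.6057 Z² / n² eV:

Li²⁺ (Z = 3) at n = 3:
E = -13.6057 × 3² / 3² = -13.6057 × 9 / 9 = -13.605700 eV

O⁷⁺ (Z = 8) at n = 4:
E = -13.6057 × 8² / 4² = -13.6057 × 64 / 16 = -54.422800 eV

Since -54.422800 eV < -13.605700 eV,
O⁷⁺ at n = 4 is more tightly bound (requires more energy to ionize).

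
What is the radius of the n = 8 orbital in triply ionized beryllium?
0.8467 nm (or 8.4668 Å)

The Bohr radius formula is:
r_n = n² a₀ / Z

where a₀ = 0.0529177 nm is the Bohr radius.

For Be³⁺ (Z = 4) at n = 8:
r_8 = 8² × 0.0529177 nm / 4
r_8 = 64 × 0.0529177 nm / 4
r_8 = 3.38673 nm / 4
r_8 = 0.8467 nm

The electron orbits at approximately 0.8467 nm from the nucleus.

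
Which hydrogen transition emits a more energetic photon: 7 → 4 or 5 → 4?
7 → 4

Calculate the energy for each transition:

Transition 7 → 4:
ΔE₁ = |E_4 - E_7| = |-13.6057/4² - (-13.6057/7²)|
ΔE₁ = |-0.850356250 - (-0.277667347)| = 0.572689 eV

Transition 5 → 4:
ΔE₂ = |E_4 - E_5| = |-13.6057/4² - (-13.6057/5²)|
ΔE₂ = |-0.850356250 - (-0.544228000)| = 0.306128 eV

Since 0.572689 eV > 0.306128 eV, the transition 7 → 4 emits the more energetic photon.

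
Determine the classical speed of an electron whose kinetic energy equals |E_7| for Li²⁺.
9.3758e+05 m/s (or 0.31274% of c)

The binding energy at n = 7 for Li²⁺ is:
E_7 = -13.6057 × 3²/7² = -2.4990061 eV
|E_7| = 2.4990061 eV

Convert to Joules:
KE = 2.4990061 eV × (1.602177 × 10⁻¹⁹ J/eV) = 4.003850e-19 J

Using KE = ½mv²:
v = √(2·KE/m_e)
v = √(2 × 4.003850e-19 J / 9.10938 × 10⁻³¹ kg)
v = 9.3758e+05 m/s

This is approximately 0.31274% the speed of light.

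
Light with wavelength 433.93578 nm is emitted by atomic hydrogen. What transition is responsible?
n = 5 → n = 2

First, find the photon energy from the wavelength (hc = 1239.84 eV·nm):
E = hc/λ = 1239.84 eV·nm / 433.93578 nm = 2.8571970 eV

The energy levels of hydrogen satisfy E_n = -13.6057 / n² eV, so an emission n_i → n_f releases
ΔE = 13.6057 × (1/n_f² − 1/n_i²) eV.

Setting ΔE equal to the photon energy:
1/n_f² − 1/n_i² = 2.8571970 / 13.6057 = 0.21000000

Since 1/n_i² must be positive, we need 1/n_f² > 0.21000000, i.e. n_f ≤ 2. For each allowed n_f, solve n_i = (1/n_f² − 0.21000000)^(−1/2) and check whether it is a whole number:
  n_f = 1: 1/n_i² = 1.00000000 − 0.21000000 = 0.79000000 → n_i = 1.125  (not an integer) ✗
  n_f = 2: 1/n_i² = 0.25000000 − 0.21000000 = 0.04000000 → n_i = 5.000  → integer, n_i = 5 ✓

Only n_f = 2 gives an integer upper level, n_i = 5.

The transition is from n = 5 to n = 2 (emission).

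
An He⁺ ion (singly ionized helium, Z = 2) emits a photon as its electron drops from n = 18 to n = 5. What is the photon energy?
2.0089 eV

The energy levels are E_n = -13.6057 Z² eV / n².

Energy at n = 18: E_18 = -13.6057 × 2² / 18² = -0.1679716 eV
Energy at n = 5: E_5 = -13.6057 × 2² / 5² = -2.1769120 eV

For emission (electron falling to lower state), the photon energy is:
E_photon = E_18 - E_5 = |-0.1679716 - (-2.1769120)|
E_photon = 2.0089 eV

This energy is carried away by the emitted photon.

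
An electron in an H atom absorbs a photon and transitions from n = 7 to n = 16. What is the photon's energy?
0.22 eV

The energy levels of a hydrogen-like atom are E_n = -13.6057 eV / n².

Energy at n = 7: E_7 = -13.6057 / 7² = -0.27767 eV
Energy at n = 16: E_16 = -13.6057 / 16² = -0.05315 eV

The excitation energy is the difference:
ΔE = E_16 - E_7
ΔE = -0.05315 - (-0.27767)
ΔE = 0.22 eV

Since this is positive, energy must be absorbed (photon absorption).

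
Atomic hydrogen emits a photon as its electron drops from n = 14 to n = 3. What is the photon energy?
1.44 eV

The energy levels are E_n = -13.6057 eV / n².

Energy at n = 14: E_14 = -13.6057 / 14² = -0.06942 eV
Energy at n = 3: E_3 = -13.6057 / 3² = -1.51174 eV

For emission (electron falling to lower state), the photon energy is:
E_photon = E_14 - E_3 = |-0.06942 - (-1.51174)|
E_photon = 1.44 eV

This energy is carried away by the emitted photon.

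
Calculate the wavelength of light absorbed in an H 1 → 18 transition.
91.4086 nm

First, find the transition energy using E_n = -13.6057 / n² eV:
E_1 = -13.6057 / 1² = -13.605700 eV
E_18 = -13.6057 / 18² = -0.041993 eV

Photon energy: |ΔE| = |E_18 - E_1| = 13.563707 eV

Convert to wavelength using E = hc/λ with hc = 1239.84 eV·nm:
λ = hc/E = 1239.84 eV·nm / 13.563707 eV
λ = 91.4086 nm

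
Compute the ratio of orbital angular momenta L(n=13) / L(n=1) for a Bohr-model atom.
13.00000

In the Bohr model, L_n = nℏ, so the ratio is purely the ratio of quantum numbers:

L_13/L_1 = 13ℏ / 1ℏ = 13/1 = 13.00000

The angular momentum scales linearly with n.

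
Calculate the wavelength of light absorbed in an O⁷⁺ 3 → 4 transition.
29.291 nm

First, find the transition energy using E_n = -13.6057 Z² / n² eV:
E_3 = -13.6057 × 8² / 3² = -96.75164 eV
E_4 = -13.6057 × 8² / 4² = -54.42280 eV

Photon energy: |ΔE| = |E_4 - E_3| = 42.32884 eV

Convert to wavelength using E = hc/λ with hc = 1239.84 eV·nm:
λ = hc/E = 1239.84 eV·nm / 42.32884 eV
λ = 29.291 nm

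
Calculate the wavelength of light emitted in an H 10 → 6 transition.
5125.866 nm

First, find the transition energy using E_n = -13.6057 / n² eV:
E_10 = -13.6057 / 10² = -0.136057000 eV
E_6 = -13.6057 / 6² = -0.377936111 eV

Photon energy: |ΔE| = |E_6 - E_10| = 0.241879111 eV

Convert to wavelength using E = hc/λ with hc = 1239.84 eV·nm:
λ = hc/E = 1239.84 eV·nm / 0.241879111 eV
λ = 5125.866 nm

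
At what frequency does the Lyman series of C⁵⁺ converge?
1.18e+17 Hz

The series limit corresponds to the transition from n = ∞ to n = 1.
This is the highest energy (shortest wavelength) transition in the Lyman series.

E_∞ = 0 eV
E_1 = -13.6057 × 6² / 1² = -489.80520000 eV

Energy at series limit:
ΔE = E_∞ - E_1 = 0 - (-489.80520000) = 489.80520000 eV
E = 489.80520000 eV × (1.602177 × 10⁻¹⁹ J/eV) = 7.8475e-17 J
f = E/h = 7.8475e-17 J / (6.62607 × 10⁻³⁴ J·s) = 1.18e+17 Hz

This energy equals the ionization energy from the n = 1 state of C⁵⁺.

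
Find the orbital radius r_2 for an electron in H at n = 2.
0.21167 nm (or 2.11671 Å)

The Bohr radius formula is:
r_n = n² a₀ / Z

where a₀ = 0.05291772 nm is the Bohr radius.

For H (Z = 1) at n = 2:
r_2 = 2² × 0.05291772 nm / 1
r_2 = 4 × 0.05291772 nm / 1
r_2 = 0.211671 nm / 1
r_2 = 0.21167 nm

The electron orbits at approximately 0.21167 nm from the nucleus.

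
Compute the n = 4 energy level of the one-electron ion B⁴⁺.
-21.2589 eV

For hydrogen-like ions, the energy levels scale with Z²:
E_n = -13.6057 Z² / n² eV

For B⁴⁺ (Z = 5) at n = 4:
E_4 = -13.6057 × 5² / 4²
E_4 = -13.6057 × 25 / 16
E_4 = -340.1425 / 16
E_4 = -21.2589 eV

The energy is 25 times more negative than hydrogen at the same n due to the stronger nuclear charge.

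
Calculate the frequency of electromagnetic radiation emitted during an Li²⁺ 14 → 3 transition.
3.14e+15 Hz

First, find the transition energy:
E_14 = -13.6057 × 3² / 14² = -0.62475153 eV
E_3 = -13.6057 × 3² / 3² = -13.60570000 eV
|ΔE| = |E_3 - E_14| = 12.98094847 eV

Convert to Joules: E = 12.98094847 eV × (1.602177 × 10⁻¹⁹ J/eV) = 2.0798e-18 J

Using E = hf:
f = E/h = 2.0798e-18 J / (6.62607 × 10⁻³⁴ J·s)
f = 3.14e+15 Hz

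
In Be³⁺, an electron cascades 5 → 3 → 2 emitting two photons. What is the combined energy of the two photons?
45.72 eV

The energy levels of Be³⁺ are E_n = -13.6057 × 4² / n² eV.

First transition (5 → 3):
ΔE₁ = |E_3 - E_5|
ΔE₁ = |-24.18791111 - (-8.70764800)| = 15.48026 eV

Second transition (3 → 2):
ΔE₂ = |E_2 - E_3|
ΔE₂ = |-54.42280000 - (-24.18791111)| = 30.23489 eV

Total energy released:
E_total = ΔE₁ + ΔE₂ = 15.48026 + 30.23489 = 45.72 eV

Note: This equals the direct transition 5 → 2: 45.72 eV ✓
Energy is conserved regardless of the path taken.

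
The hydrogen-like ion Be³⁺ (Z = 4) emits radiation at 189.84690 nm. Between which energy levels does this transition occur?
n = 10 → n = 5

First, find the photon energy from the wavelength (hc = 1239.84 eV·nm):
E = hc/λ = 1239.84 eV·nm / 189.84690 nm = 6.5307361 eV

The energy levels of Be³⁺ satisfy E_n = -13.6057 × 4² / n² eV, so an emission n_i → n_f releases
ΔE = 13.6057 × 4² × (1/n_f² − 1/n_i²) eV.

Setting ΔE equal to the photon energy:
1/n_f² − 1/n_i² = 6.5307361 / (13.6057 × 4²) = 0.030000000

Since 1/n_i² must be positive, we need 1/n_f² > 0.030000000, i.e. n_f ≤ 5. For each allowed n_f, solve n_i = (1/n_f² − 0.030000000)^(−1/2) and check whether it is a whole number:
  n_f = 1: 1/n_i² = 1.000000000 − 0.030000000 = 0.970000000 → n_i = 1.015  (not an integer) ✗
  n_f = 2: 1/n_i² = 0.250000000 − 0.030000000 = 0.220000000 → n_i = 2.132  (not an integer) ✗
  n_f = 3: 1/n_i² = 0.111111111 − 0.030000000 = 0.081111111 → n_i = 3.511  (not an integer) ✗
  n_f = 4: 1/n_i² = 0.062500000 − 0.030000000 = 0.032500000 → n_i = 5.547  (not an integer) ✗
  n_f = 5: 1/n_i² = 0.040000000 − 0.030000000 = 0.010000000 → n_i = 10.000  → integer, n_i = 10 ✓

Only n_f = 5 gives an integer upper level, n_i = 10.

The transition is from n = 10 to n = 5 (emission).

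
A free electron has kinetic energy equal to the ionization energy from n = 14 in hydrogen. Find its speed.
1.563e+05 m/s (or 0.05212% of c)

The binding energy at n = 14 for hydrogen is:
E_14 = -13.6057/14² = -0.06941684 eV
|E_14| = 0.06941684 eV

Convert to Joules:
KE = 0.06941684 eV × (1.602177 × 10⁻¹⁹ J/eV) = 1.11218e-20 J

Using KE = ½mv²:
v = √(2·KE/m_e)
v = √(2 × 1.11218e-20 J / 9.10938 × 10⁻³¹ kg)
v = 1.563e+05 m/s

This is approximately 0.05212% the speed of light.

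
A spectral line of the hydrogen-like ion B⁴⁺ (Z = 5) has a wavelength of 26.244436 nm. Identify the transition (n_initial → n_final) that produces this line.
n = 3 → n = 2

First, find the photon energy from the wavelength (hc = 1239.84 eV·nm):
E = hc/λ = 1239.84 eV·nm / 26.244436 nm = 47.242014 eV

The energy levels of B⁴⁺ satisfy E_n = -13.6057 × 5² / n² eV, so an emission n_i → n_f releases
ΔE = 13.6057 × 5² × (1/n_f² − 1/n_i²) eV.

Setting ΔE equal to the photon energy:
1/n_f² − 1/n_i² = 47.242014 / (13.6057 × 5²) = 0.13888889

Since 1/n_i² must be positive, we need 1/n_f² > 0.13888889, i.e. n_f ≤ 2. For each allowed n_f, solve n_i = (1/n_f² − 0.13888889)^(−1/2) and check whether it is a whole number:
  n_f = 1: 1/n_i² = 1.00000000 − 0.13888889 = 0.86111111 → n_i = 1.078  (not an integer) ✗
  n_f = 2: 1/n_i² = 0.25000000 − 0.13888889 = 0.11111111 → n_i = 3.000  → integer, n_i = 3 ✓

Only n_f = 2 gives an integer upper level, n_i = 3.

The transition is from n = 3 to n = 2 (emission).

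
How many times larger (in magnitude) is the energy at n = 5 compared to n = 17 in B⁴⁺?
11.5600

Using E_n = -13.6057 Z² / n² eV with Z = 5:

E_5 = -13.6057 × 5² / 5² = -340.1425 / 25 = -13.6057000000 eV
E_17 = -13.6057 × 5² / 17² = -340.1425 / 289 = -1.1769636678 eV

The ratio is:
E_5/E_17 = (-13.6057000000) / (-1.1769636678)
E_5/E_17 = (-340.1425/25) / (-340.1425/289)
E_5/E_17 = 289/25
E_5/E_17 = 11.5600
(Note: the Z² factors cancel in the ratio.)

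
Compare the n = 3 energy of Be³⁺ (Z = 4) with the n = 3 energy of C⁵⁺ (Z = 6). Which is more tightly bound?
C⁵⁺ at n = 3 (E = -54.423 eV)

Using E_n = -13.6057 Z² / n² eV:

Be³⁺ (Z = 4) at n = 3:
E = -13.6057 × 4² / 3² = -13.6057 × 16 / 9 = -24.187911 eV

C⁵⁺ (Z = 6) at n = 3:
E = -13.6057 × 6² / 3² = -13.6057 × 36 / 9 = -54.422800 eV

Since -54.422800 eV < -24.187911 eV,
C⁵⁺ at n = 3 is more tightly bound (requires more energy to ionize).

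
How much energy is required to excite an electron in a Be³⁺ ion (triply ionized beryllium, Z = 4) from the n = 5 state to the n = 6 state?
2.66 eV

The energy levels of a hydrogen-like atom are E_n = -13.6057 Z² eV / n².

Energy at n = 5: E_5 = -13.6057 × 4² / 5² = -8.70765 eV
Energy at n = 6: E_6 = -13.6057 × 4² / 6² = -6.04698 eV

The excitation energy is the difference:
ΔE = E_6 - E_5
ΔE = -6.04698 - (-8.70765)
ΔE = 2.66 eV

Since this is positive, energy must be absorbed (photon absorption).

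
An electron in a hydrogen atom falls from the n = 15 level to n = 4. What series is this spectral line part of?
Brackett series

The spectral series in hydrogen are named based on the final (lower) energy level:
- Lyman series: n_final = 1 (ultraviolet)
- Balmer series: n_final = 2 (visible/near-UV)
- Paschen series: n_final = 3 (infrared)
- Brackett series: n_final = 4 (infrared)
- Pfund series: n_final = 5 (far infrared)

Since this transition ends at n = 4, it belongs to the Brackett series.

For reference, this 15 → 4 line has photon energy
ΔE = 13.6057 eV × (1/4² - 1/15²) = 0.7898864722 eV,
corresponding to wavelength λ = hc/ΔE = 1239.84 eV·nm / 0.7898864722 eV = 1569.6433 nm in the infrared region.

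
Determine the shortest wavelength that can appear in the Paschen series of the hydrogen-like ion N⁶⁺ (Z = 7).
16.738 nm

The series limit corresponds to the transition from n = ∞ to n = 3.
This is the highest energy (shortest wavelength) transition in the Paschen series.

E_∞ = 0 eV
E_3 = -13.6057 × 7² / 3² = -74.07548 eV

Energy at series limit:
ΔE = E_∞ - E_3 = 0 - (-74.07548) = 74.07548 eV
λ = hc/E = 1239.84 eV·nm / 74.07548 eV = 16.738 nm

This energy equals the ionization energy from the n = 3 state of N⁶⁺.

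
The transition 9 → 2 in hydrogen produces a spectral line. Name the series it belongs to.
Balmer series

The spectral series in hydrogen are named based on the final (lower) energy level:
- Lyman series: n_final = 1 (ultraviolet)
- Balmer series: n_final = 2 (visible/near-UV)
- Paschen series: n_final = 3 (infrared)
- Brackett series: n_final = 4 (infrared)
- Pfund series: n_final = 5 (far infrared)

Since this transition ends at n = 2, it belongs to the Balmer series.

For reference, this 9 → 2 line has photon energy
ΔE = 13.6057 eV × (1/2² - 1/9²) = 3.2334533951 eV,
corresponding to wavelength λ = hc/ΔE = 1239.84 eV·nm / 3.2334533951 eV = 383.441432 nm in the visible/near-UV region.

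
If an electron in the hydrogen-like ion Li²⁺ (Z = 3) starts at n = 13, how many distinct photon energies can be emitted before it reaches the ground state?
78

The electron can occupy levels n = 1, 2, ..., 13 during de-excitation — that is m = 13 - 1 + 1 = 13 distinct levels.

The number of distinct spectral lines equals the number of ways to choose 2 of these m levels (each pair gives one possible emission transition):

Number of lines = m(m-1)/2 = 13×12/2 = 78

These correspond to all possible transitions between the 13 levels:
13 → 12, 13 → 11, 13 → 10, 13 → 9, 13 → 8, 13 → 7, 13 → 6, 13 → 5...

Each transition produces a photon with a unique energy (and thus wavelength). This count does not depend on Z.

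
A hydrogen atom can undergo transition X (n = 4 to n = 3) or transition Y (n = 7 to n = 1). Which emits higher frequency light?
7 → 1

Calculate the energy for each transition:

Transition 4 → 3:
ΔE₁ = |E_3 - E_4| = |-13.6057/3² - (-13.6057/4²)|
ΔE₁ = |-1.511744444 - (-0.850356250)| = 0.661388 eV

Transition 7 → 1:
ΔE₂ = |E_1 - E_7| = |-13.6057/1² - (-13.6057/7²)|
ΔE₂ = |-13.605700000 - (-0.277667347)| = 13.328033 eV

Since 13.328033 eV > 0.661388 eV, the transition 7 → 1 emits the more energetic photon.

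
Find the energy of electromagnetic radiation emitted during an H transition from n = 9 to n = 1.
13.44 eV

The energy levels are E_n = -13.6057 eV / n².

Energy at n = 9: E_9 = -13.6057 / 9² = -0.16797 eV
Energy at n = 1: E_1 = -13.6057 / 1² = -13.60570 eV

For emission (electron falling to lower state), the photon energy is:
E_photon = E_9 - E_1 = |-0.16797 - (-13.60570)|
E_photon = 13.44 eV

This energy is carried away by the emitted photon.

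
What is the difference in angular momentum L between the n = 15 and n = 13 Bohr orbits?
2.1091e-34 J·s (or 2ℏ)

In the Bohr model, L_n = nℏ where ℏ = 1.054572e-34 J·s.

L_15 = 15ℏ = 1.581858e-33 J·s
L_13 = 13ℏ = 1.370944e-33 J·s

ΔL = L_15 - L_13 = (15 - 13)ℏ = 2ℏ
ΔL = 2 × 1.054572e-34 J·s = 2.1091e-34 J·s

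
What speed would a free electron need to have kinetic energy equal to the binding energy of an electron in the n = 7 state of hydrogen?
3.125e+05 m/s (or 0.1042% of c)

The binding energy at n = 7 for hydrogen is:
E_7 = -13.6057/7² = -0.2776673 eV
|E_7| = 0.2776673 eV

Convert to Joules:
KE = 0.2776673 eV × (1.602177 × 10⁻¹⁹ J/eV) = 4.44872e-20 J

Using KE = ½mv²:
v = √(2·KE/m_e)
v = √(2 × 4.44872e-20 J / 9.10938 × 10⁻³¹ kg)
v = 3.125e+05 m/s

This is approximately 0.1042% the speed of light.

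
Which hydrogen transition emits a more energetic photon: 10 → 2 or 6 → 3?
10 → 2

Calculate the energy for each transition:

Transition 10 → 2:
ΔE₁ = |E_2 - E_10| = |-13.6057/2² - (-13.6057/10²)|
ΔE₁ = |-3.401425000000 - (-0.136057000000)| = 3.265368000 eV

Transition 6 → 3:
ΔE₂ = |E_3 - E_6| = |-13.6057/3² - (-13.6057/6²)|
ΔE₂ = |-1.511744444444 - (-0.377936111111)| = 1.133808333 eV

Since 3.265368000 eV > 1.133808333 eV, the transition 10 → 2 emits the more energetic photon.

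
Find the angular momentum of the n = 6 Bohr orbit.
6.32743e-34 J·s (or 6ℏ)

In the Bohr model, angular momentum is quantized:
L = nℏ

where ℏ = h/(2π) = 1.0545718e-34 J·s

For n = 6:
L = 6 × 1.0545718e-34 J·s
L = 6.32743e-34 J·s

This can also be written as L = 6ℏ.
The angular momentum is an integer multiple of the reduced Planck constant.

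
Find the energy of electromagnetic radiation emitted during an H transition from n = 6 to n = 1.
13.2278 eV

The energy levels are E_n = -13.6057 eV / n².

Energy at n = 6: E_6 = -13.6057 / 6² = -0.3779361 eV
Energy at n = 1: E_1 = -13.6057 / 1² = -13.6057000 eV

For emission (electron falling to lower state), the photon energy is:
E_photon = E_6 - E_1 = |-0.3779361 - (-13.6057000)|
E_photon = 13.2278 eV

This energy is carried away by the emitted photon.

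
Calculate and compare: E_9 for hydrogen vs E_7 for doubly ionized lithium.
Li²⁺ at n = 7 (E = -2.499006 eV)

Using E_n = -13.6057 Z² / n² eV:

H (Z = 1) at n = 9:
E = -13.6057 × 1² / 9² = -13.6057 × 1 / 81 = -0.167971605 eV

Li²⁺ (Z = 3) at n = 7:
E = -13.6057 × 3² / 7² = -13.6057 × 9 / 49 = -2.499006122 eV

Since -2.499006122 eV < -0.167971605 eV,
Li²⁺ at n = 7 is more tightly bound (requires more energy to ionize).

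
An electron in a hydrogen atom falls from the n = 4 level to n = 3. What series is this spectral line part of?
Paschen series

The spectral series in hydrogen are named based on the final (lower) energy level:
- Lyman series: n_final = 1 (ultraviolet)
- Balmer series: n_final = 2 (visible/near-UV)
- Paschen series: n_final = 3 (infrared)
- Brackett series: n_final = 4 (infrared)
- Pfund series: n_final = 5 (far infrared)

Since this transition ends at n = 3, it belongs to the Paschen series.

For reference, this 4 → 3 line has photon energy
ΔE = 13.6057 eV × (1/3² - 1/4²) = 0.661388194 eV,
corresponding to wavelength λ = hc/ΔE = 1239.84 eV·nm / 0.661388194 eV = 1874.603 nm in the infrared region.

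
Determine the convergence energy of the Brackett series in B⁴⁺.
21.259 eV

The series limit corresponds to the transition from n = ∞ to n = 4.
This is the highest energy (shortest wavelength) transition in the Brackett series.

E_∞ = 0 eV
E_4 = -13.6057 × 5² / 4² = -21.259 eV

Energy at series limit:
ΔE = E_∞ - E_4 = 0 - (-21.259) = 21.259 eV

This energy equals the ionization energy from the n = 4 state of B⁴⁺.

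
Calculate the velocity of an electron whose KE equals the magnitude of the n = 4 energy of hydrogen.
5.46923e+05 m/s (or 0.18% of c)

The binding energy at n = 4 for hydrogen is:
E_4 = -13.6057/4² = -0.850356250 eV
|E_4| = 0.850356250 eV

Convert to Joules:
KE = 0.850356250 eV × (1.602177 × 10⁻¹⁹ J/eV) = 1.3624212e-19 J

Using KE = ½mv²:
v = √(2·KE/m_e)
v = √(2 × 1.3624212e-19 J / 9.10938 × 10⁻³¹ kg)
v = 5.46923e+05 m/s

This is approximately 0.18% the speed of light.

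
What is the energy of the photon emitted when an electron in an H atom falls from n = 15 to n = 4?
0.79 eV

The energy levels are E_n = -13.6057 eV / n².

Energy at n = 15: E_15 = -13.6057 / 15² = -0.06047 eV
Energy at n = 4: E_4 = -13.6057 / 4² = -0.85036 eV

For emission (electron falling to lower state), the photon energy is:
E_photon = E_15 - E_4 = |-0.06047 - (-0.85036)|
E_photon = 0.79 eV

This energy is carried away by the emitted photon.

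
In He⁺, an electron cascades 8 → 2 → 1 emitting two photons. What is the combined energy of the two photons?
53.572 eV

The energy levels of He⁺ are E_n = -13.6057 × 2² / n² eV.

First transition (8 → 2):
ΔE₁ = |E_2 - E_8|
ΔE₁ = |-13.605700000 - (-0.850356250)| = 12.755344 eV

Second transition (2 → 1):
ΔE₂ = |E_1 - E_2|
ΔE₂ = |-54.422800000 - (-13.605700000)| = 40.817100 eV

Total energy released:
E_total = ΔE₁ + ΔE₂ = 12.755344 + 40.817100 = 53.572 eV

Note: This equals the direct transition 8 → 1: 53.572 eV ✓
Energy is conserved regardless of the path taken.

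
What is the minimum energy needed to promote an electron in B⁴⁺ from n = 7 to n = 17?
5.7647 eV

The energy levels of a hydrogen-like atom are E_n = -13.6057 Z² eV / n².

Energy at n = 7: E_7 = -13.6057 × 5² / 7² = -6.9416837 eV
Energy at n = 17: E_17 = -13.6057 × 5² / 17² = -1.1769637 eV

The excitation energy is the difference:
ΔE = E_17 - E_7
ΔE = -1.1769637 - (-6.9416837)
ΔE = 5.7647 eV

Since this is positive, energy must be absorbed (photon absorption).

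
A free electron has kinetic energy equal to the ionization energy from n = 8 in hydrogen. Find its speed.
2.73462e+05 m/s (or 0.09% of c)

The binding energy at n = 8 for hydrogen is:
E_8 = -13.6057/8² = -0.212589063 eV
|E_8| = 0.212589063 eV

Convert to Joules:
KE = 0.212589063 eV × (1.602177 × 10⁻¹⁹ J/eV) = 3.4060531e-20 J

Using KE = ½mv²:
v = √(2·KE/m_e)
v = √(2 × 3.4060531e-20 J / 9.10938 × 10⁻³¹ kg)
v = 2.73462e+05 m/s

This is approximately 0.09% the speed of light.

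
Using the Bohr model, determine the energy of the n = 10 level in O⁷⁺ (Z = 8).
-8.70765 eV

For hydrogen-like ions, the energy levels scale with Z²:
E_n = -13.6057 Z² / n² eV

For O⁷⁺ (Z = 8) at n = 10:
E_10 = -13.6057 × 8² / 10²
E_10 = -13.6057 × 64 / 100
E_10 = -870.7648 / 100
E_10 = -8.70765 eV

The energy is 64 times more negative than hydrogen at the same n due to the stronger nuclear charge.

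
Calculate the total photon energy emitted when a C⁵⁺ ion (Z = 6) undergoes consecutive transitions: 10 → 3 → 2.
117.55 eV

The energy levels of C⁵⁺ are E_n = -13.6057 × 6² / n² eV.

First transition (10 → 3):
ΔE₁ = |E_3 - E_10|
ΔE₁ = |-54.42280000 - (-4.89805200)| = 49.52475 eV

Second transition (3 → 2):
ΔE₂ = |E_2 - E_3|
ΔE₂ = |-122.45130000 - (-54.42280000)| = 68.02850 eV

Total energy released:
E_total = ΔE₁ + ΔE₂ = 49.52475 + 68.02850 = 117.55 eV

Note: This equals the direct transition 10 → 2: 117.55 eV ✓
Energy is conserved regardless of the path taken.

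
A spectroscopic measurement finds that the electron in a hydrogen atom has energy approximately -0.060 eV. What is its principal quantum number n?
n = 15

The exact energy levels follow E_n = -13.6057 eV / n².

The measured value (-0.060 eV) is reported to only 2 significant figures, so we must test candidate n values and see which one matches to that precision.

Candidate energies:
  n = 13:  E = -13.6057/13² = -0.08051 eV
  n = 14:  E = -13.6057/14² = -0.06942 eV
  n = 15:  E = -13.6057/15² = -0.06047 eV  ← matches
  n = 16:  E = -13.6057/16² = -0.05315 eV
  n = 17:  E = -13.6057/17² = -0.04708 eV

Checking against the measurement of -0.060 eV (2 sig figs), only n = 15 agrees:
E_15 = -0.06047 eV, which rounds to -0.060 eV ✓

Therefore n = 15.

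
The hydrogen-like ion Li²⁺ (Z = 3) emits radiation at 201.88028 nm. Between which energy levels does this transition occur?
n = 9 → n = 4

First, find the photon energy from the wavelength (hc = 1239.84 eV·nm):
E = hc/λ = 1239.84 eV·nm / 201.88028 nm = 6.1414617 eV

The energy levels of Li²⁺ satisfy E_n = -13.6057 × 3² / n² eV, so an emission n_i → n_f releases
ΔE = 13.6057 × 3² × (1/n_f² − 1/n_i²) eV.

Setting ΔE equal to the photon energy:
1/n_f² − 1/n_i² = 6.1414617 / (13.6057 × 3²) = 0.050154320

Since 1/n_i² must be positive, we need 1/n_f² > 0.050154320, i.e. n_f ≤ 4. For each allowed n_f, solve n_i = (1/n_f² − 0.050154320)^(−1/2) and check whether it is a whole number:
  n_f = 1: 1/n_i² = 1.000000000 − 0.050154320 = 0.949845680 → n_i = 1.026  (not an integer) ✗
  n_f = 2: 1/n_i² = 0.250000000 − 0.050154320 = 0.199845680 → n_i = 2.237  (not an integer) ✗
  n_f = 3: 1/n_i² = 0.111111111 − 0.050154320 = 0.060956791 → n_i = 4.050  (not an integer) ✗
  n_f = 4: 1/n_i² = 0.062500000 − 0.050154320 = 0.012345680 → n_i = 9.000  → integer, n_i = 9 ✓

Only n_f = 4 gives an integer upper level, n_i = 9.

The transition is from n = 9 to n = 4 (emission).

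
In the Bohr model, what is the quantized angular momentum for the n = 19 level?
2.00369e-33 J·s (or 19ℏ)

In the Bohr model, angular momentum is quantized:
L = nℏ

where ℏ = h/(2π) = 1.0545718e-34 J·s

For n = 19:
L = 19 × 1.0545718e-34 J·s
L = 2.00369e-33 J·s

This can also be written as L = 19ℏ.
The angular momentum is an integer multiple of the reduced Planck constant.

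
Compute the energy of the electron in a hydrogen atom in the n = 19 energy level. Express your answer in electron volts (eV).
-0.03769 eV

The energy levels of a hydrogen-like atom are given by:
E_n = -13.6057 eV / n²

For n = 19:
E_19 = -13.6057 eV / 19²
E_19 = -13.6057 eV / 361
E_19 = -0.03769 eV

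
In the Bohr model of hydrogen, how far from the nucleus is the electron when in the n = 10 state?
5.29177 nm (or 52.91772 Å)

The Bohr radius formula is:
r_n = n² a₀ / Z

where a₀ = 0.05291772 nm is the Bohr radius.

For H (Z = 1) at n = 10:
r_10 = 10² × 0.05291772 nm / 1
r_10 = 100 × 0.05291772 nm / 1
r_10 = 5.291772 nm / 1
r_10 = 5.29177 nm

The electron orbits at approximately 5.29177 nm from the nucleus.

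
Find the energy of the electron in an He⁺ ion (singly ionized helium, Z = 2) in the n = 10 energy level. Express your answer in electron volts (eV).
-0.54 eV

The energy levels of a hydrogen-like atom are given by:
E_n = -13.6057 Z² / n² eV  (with Z = 2 for He⁺)

For n = 10:
E_10 = -13.6057 × 2² / 10²
E_10 = -13.6057 × 4 / 100
E_10 = -0.54 eV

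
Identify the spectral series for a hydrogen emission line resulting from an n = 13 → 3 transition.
Paschen series

The spectral series in hydrogen are named based on the final (lower) energy level:
- Lyman series: n_final = 1 (ultraviolet)
- Balmer series: n_final = 2 (visible/near-UV)
- Paschen series: n_final = 3 (infrared)
- Brackett series: n_final = 4 (infrared)
- Pfund series: n_final = 5 (far infrared)

Since this transition ends at n = 3, it belongs to the Paschen series.

For reference, this 13 → 3 line has photon energy
ΔE = 13.6057 eV × (1/3² - 1/13²) = 1.43123734 eV,
corresponding to wavelength λ = hc/ΔE = 1239.84 eV·nm / 1.43123734 eV = 866.2714 nm in the infrared region.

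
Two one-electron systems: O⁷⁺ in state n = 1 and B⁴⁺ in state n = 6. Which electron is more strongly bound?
O⁷⁺ at n = 1 (E = -870.765 eV)

Using E_n = -13.6057 Z² / n² eV:

O⁷⁺ (Z = 8) at n = 1:
E = -13.6057 × 8² / 1² = -13.6057 × 64 / 1 = -870.764800 eV

B⁴⁺ (Z = 5) at n = 6:
E = -13.6057 × 5² / 6² = -13.6057 × 25 / 36 = -9.448403 eV

Since -870.764800 eV < -9.448403 eV,
O⁷⁺ at n = 1 is more tightly bound (requires more energy to ionize).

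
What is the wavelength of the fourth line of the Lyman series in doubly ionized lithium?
10.547 nm

The lines of a series are numbered from the longest wavelength (smallest ΔE) outward; the fourth line is the transition from n = n_f + 4 to n_f.
The Lyman series has all transitions ending at n_f = 1.

For Li²⁺ (Z = 3), the fourth line (δ-line) is the jump from n = 5 to n = 1:
E_5 = -13.6057 × 3² / 5² = -4.89805 eV
E_1 = -13.6057 × 3² / 1² = -122.45130 eV
ΔE = E_5 - E_1 = 117.55325 eV

λ = hc/E = 1239.84 eV·nm / 117.55325 eV
λ = 10.547 nm

This is the δ-line of the Lyman series in Li²⁺.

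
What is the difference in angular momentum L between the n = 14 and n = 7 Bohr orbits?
7.3820e-34 J·s (or 7ℏ)

In the Bohr model, L_n = nℏ where ℏ = 1.054572e-34 J·s.

L_14 = 14ℏ = 1.476401e-33 J·s
L_7 = 7ℏ = 7.382004e-34 J·s

ΔL = L_14 - L_7 = (14 - 7)ℏ = 7ℏ
ΔL = 7 × 1.054572e-34 J·s = 7.3820e-34 J·s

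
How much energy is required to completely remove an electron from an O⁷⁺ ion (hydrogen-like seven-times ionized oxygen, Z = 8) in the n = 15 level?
3.870 eV

The ionization energy is the energy needed to remove the electron completely (n → ∞).

For a hydrogen-like ion with Z = 8, E_n = -13.6057 Z² / n² eV.

At n = 15: E_15 = -13.6057 × 8² / 15² = -3.870066 eV
At n = ∞: E_∞ = 0 eV

Ionization energy = E_∞ - E_15 = 0 - (-3.870066) = 3.870066 eV
Ionization energy ≈ 3.870 eV

This is also called the binding energy of the electron in state n = 15.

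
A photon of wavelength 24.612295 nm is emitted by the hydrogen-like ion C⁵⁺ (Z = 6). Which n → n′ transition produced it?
n = 11 → n = 3

First, find the photon energy from the wavelength (hc = 1239.84 eV·nm):
E = hc/λ = 1239.84 eV·nm / 24.612295 nm = 50.374823 eV

The energy levels of C⁵⁺ satisfy E_n = -13.6057 × 6² / n² eV, so an emission n_i → n_f releases
ΔE = 13.6057 × 6² × (1/n_f² − 1/n_i²) eV.

Setting ΔE equal to the photon energy:
1/n_f² − 1/n_i² = 50.374823 / (13.6057 × 6²) = 0.10284665

Since 1/n_i² must be positive, we need 1/n_f² > 0.10284665, i.e. n_f ≤ 3. For each allowed n_f, solve n_i = (1/n_f² − 0.10284665)^(−1/2) and check whether it is a whole number:
  n_f = 1: 1/n_i² = 1.00000000 − 0.10284665 = 0.89715335 → n_i = 1.056  (not an integer) ✗
  n_f = 2: 1/n_i² = 0.25000000 − 0.10284665 = 0.14715335 → n_i = 2.607  (not an integer) ✗
  n_f = 3: 1/n_i² = 0.11111111 − 0.10284665 = 0.00826446 → n_i = 11.000  → integer, n_i = 11 ✓

Only n_f = 3 gives an integer upper level, n_i = 11.

The transition is from n = 11 to n = 3 (emission).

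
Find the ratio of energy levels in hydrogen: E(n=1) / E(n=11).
121.00

Using E_n = -13.6057 Z² / n² eV with Z = 1:

E_1 = -13.6057 / 1² = -13.6057 / 1 = -13.60570000 eV
E_11 = -13.6057 / 11² = -13.6057 / 121 = -0.11244380 eV

The ratio is:
E_1/E_11 = (-13.60570000) / (-0.11244380)
E_1/E_11 = (-13.6057/1) / (-13.6057/121)
E_1/E_11 = 121/1
E_1/E_11 = 121.00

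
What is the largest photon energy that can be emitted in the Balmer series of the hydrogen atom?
3.40 eV

The series limit corresponds to the transition from n = ∞ to n = 2.
This is the highest energy (shortest wavelength) transition in the Balmer series.

E_∞ = 0 eV
E_2 = -13.6057 / 2² = -3.40 eV

Energy at series limit:
ΔE = E_∞ - E_2 = 0 - (-3.40) = 3.40 eV

This energy equals the ionization energy from the n = 2 state of hydrogen.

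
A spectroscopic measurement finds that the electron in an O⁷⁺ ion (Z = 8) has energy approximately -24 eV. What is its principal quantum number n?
n = 6

The exact energy levels follow E_n = -13.6057 Z² / n² eV with Z = 8.

The measured value (-24 eV) is reported to only 2 significant figures, so we must test candidate n values and see which one matches to that precision.

Candidate energies:
  n = 4:  E = -13.6057 × 8² / 4² = -54.42280 eV
  n = 5:  E = -13.6057 × 8² / 5² = -34.83059 eV
  n = 6:  E = -13.6057 × 8² / 6² = -24.18791 eV  ← matches
  n = 7:  E = -13.6057 × 8² / 7² = -17.77071 eV
  n = 8:  E = -13.6057 × 8² / 8² = -13.60570 eV

Checking against the measurement of -24 eV (2 sig figs), only n = 6 agrees:
E_6 = -24.18791 eV, which rounds to -24 eV ✓

Therefore n = 6.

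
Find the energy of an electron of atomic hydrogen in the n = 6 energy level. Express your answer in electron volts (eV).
-0.3779 eV

The energy levels of a hydrogen-like atom are given by:
E_n = -13.6057 eV / n²

For n = 6:
E_6 = -13.6057 eV / 6²
E_6 = -13.6057 eV / 36
E_6 = -0.3779 eV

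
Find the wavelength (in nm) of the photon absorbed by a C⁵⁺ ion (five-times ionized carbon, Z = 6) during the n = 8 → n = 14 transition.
240.54945 nm

First, find the transition energy using E_n = -13.6057 Z² / n² eV:
E_8 = -13.6057 × 6² / 8² = -7.653206250 eV
E_14 = -13.6057 × 6² / 14² = -2.499006122 eV

Photon energy: |ΔE| = |E_14 - E_8| = 5.154200128 eV

Convert to wavelength using E = hc/λ with hc = 1239.84 eV·nm:
λ = hc/E = 1239.84 eV·nm / 5.154200128 eV
λ = 240.54945 nm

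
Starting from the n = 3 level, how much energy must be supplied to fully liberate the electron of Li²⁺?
13.60570 eV

The ionization energy is the energy needed to remove the electron completely (n → ∞).

For a hydrogen-like ion with Z = 3, E_n = -13.6057 Z² / n² eV.

At n = 3: E_3 = -13.6057 × 3² / 3² = -13.60570000 eV
At n = ∞: E_∞ = 0 eV

Ionization energy = E_∞ - E_3 = 0 - (-13.60570000) = 13.60570000 eV
Ionization energy ≈ 13.60570 eV

This is also called the binding energy of the electron in state n = 3.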